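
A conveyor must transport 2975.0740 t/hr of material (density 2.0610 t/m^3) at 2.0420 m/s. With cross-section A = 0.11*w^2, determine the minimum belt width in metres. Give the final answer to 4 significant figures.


A_req = 2975.0740 / (2.0420 * 2.0610 * 3600) = 0.196364 m^2
w = sqrt(0.196364 / 0.11)
w = 1.336 m


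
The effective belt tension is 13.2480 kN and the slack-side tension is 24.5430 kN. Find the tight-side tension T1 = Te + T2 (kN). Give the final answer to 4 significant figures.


T1 = Te + T2 = 13.2480 + 24.5430
T1 = 37.79 kN


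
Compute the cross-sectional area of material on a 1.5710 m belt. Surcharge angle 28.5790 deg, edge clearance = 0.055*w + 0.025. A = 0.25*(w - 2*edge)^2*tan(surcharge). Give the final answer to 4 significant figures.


edge = 0.055*1.5710 + 0.025 = 0.111405 m
ew = 1.5710 - 2*0.111405 = 1.34819 m
A = 0.25 * 1.34819^2 * tan(28.5790 deg)
A = 0.2475 m^2


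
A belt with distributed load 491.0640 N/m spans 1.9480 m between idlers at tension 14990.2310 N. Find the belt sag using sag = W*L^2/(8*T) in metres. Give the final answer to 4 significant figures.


sag = 491.0640 * 1.9480^2 / (8 * 14990.2310)
sag = 0.01554 m


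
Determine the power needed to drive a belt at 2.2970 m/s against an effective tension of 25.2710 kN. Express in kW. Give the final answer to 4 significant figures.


P = Te * v = 25.2710 * 2.2970
P = 58.05 kW


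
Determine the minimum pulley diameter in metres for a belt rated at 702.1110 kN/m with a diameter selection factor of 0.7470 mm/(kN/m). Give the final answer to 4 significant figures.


D = 702.1110 * 0.7470 / 1000
D = 0.5245 m


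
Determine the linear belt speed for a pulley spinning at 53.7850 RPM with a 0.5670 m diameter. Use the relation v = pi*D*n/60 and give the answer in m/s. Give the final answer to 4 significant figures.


v = pi * 0.5670 * 53.7850 / 60
v = 1.597 m/s


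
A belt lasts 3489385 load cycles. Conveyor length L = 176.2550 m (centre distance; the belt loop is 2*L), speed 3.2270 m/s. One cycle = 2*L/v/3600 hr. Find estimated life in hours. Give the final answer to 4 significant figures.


cycle_time = 2 * 176.2550 / 3.2270 / 3600 = 0.0303438 hr
life = 3489385 * 0.0303438 = 105900 hours


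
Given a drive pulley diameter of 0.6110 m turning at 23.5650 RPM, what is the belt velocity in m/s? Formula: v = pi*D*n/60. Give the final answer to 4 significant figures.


v = pi * 0.6110 * 23.5650 / 60
v = 0.7539 m/s


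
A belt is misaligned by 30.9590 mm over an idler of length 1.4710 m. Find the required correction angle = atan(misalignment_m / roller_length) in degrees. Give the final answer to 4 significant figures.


misalign_m = 30.9590 / 1000 = 0.030959 m
angle = atan(0.030959 / 1.4710)
angle = 1.206 deg


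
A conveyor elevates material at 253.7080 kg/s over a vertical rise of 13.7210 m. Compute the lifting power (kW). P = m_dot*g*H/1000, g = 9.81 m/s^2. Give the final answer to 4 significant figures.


P = 253.7080 * 9.81 * 13.7210 / 1000
P = 34.15 kW


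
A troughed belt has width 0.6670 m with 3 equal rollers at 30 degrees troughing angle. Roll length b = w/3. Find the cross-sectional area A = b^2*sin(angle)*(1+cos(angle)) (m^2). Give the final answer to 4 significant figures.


b = 0.6670/3 = 0.222333 m
A = 0.222333^2 * sin(30 deg) * (1 + cos(30 deg))
A = 0.04612 m^2


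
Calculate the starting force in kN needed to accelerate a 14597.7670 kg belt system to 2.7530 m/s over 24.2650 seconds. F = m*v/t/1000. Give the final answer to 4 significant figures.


F = 14597.7670 * 2.7530 / 24.2650 / 1000
F = 1.656 kN


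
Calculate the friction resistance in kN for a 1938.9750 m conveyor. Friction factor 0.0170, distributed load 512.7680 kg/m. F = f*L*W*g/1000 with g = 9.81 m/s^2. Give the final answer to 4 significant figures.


F = 0.0170 * 1938.9750 * 512.7680 * 9.81 / 1000
F = 165.8 kN


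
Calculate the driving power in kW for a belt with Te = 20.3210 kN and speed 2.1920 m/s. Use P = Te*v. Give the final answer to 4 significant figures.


P = Te * v = 20.3210 * 2.1920
P = 44.54 kW


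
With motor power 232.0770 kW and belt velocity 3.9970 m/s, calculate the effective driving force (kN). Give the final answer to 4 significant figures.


Te = P / v = 232.0770 / 3.9970
Te = 58.06 kN


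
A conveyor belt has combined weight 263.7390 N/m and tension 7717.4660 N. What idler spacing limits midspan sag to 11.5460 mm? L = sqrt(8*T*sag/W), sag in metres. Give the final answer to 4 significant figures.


sag = 11.5460/1000 = 0.011546 m
L = sqrt(8 * 7717.4660 * 0.011546 / 263.7390)
L = 1.644 m


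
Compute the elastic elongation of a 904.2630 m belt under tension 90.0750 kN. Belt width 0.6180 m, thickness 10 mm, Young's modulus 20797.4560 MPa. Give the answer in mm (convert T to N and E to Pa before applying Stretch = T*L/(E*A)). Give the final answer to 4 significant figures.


A = 0.6180 * 0.01 = 0.00618 m^2
Stretch = 90.0750*1000 * 904.2630 / (20797.4560e6 * 0.00618) * 1000
Stretch = 633.7 mm


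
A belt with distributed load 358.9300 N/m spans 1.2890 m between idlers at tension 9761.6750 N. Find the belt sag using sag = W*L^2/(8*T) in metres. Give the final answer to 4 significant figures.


sag = 358.9300 * 1.2890^2 / (8 * 9761.6750)
sag = 0.007637 m


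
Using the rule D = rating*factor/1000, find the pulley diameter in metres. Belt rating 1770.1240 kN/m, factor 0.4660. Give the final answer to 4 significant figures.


D = 1770.1240 * 0.4660 / 1000
D = 0.8249 m


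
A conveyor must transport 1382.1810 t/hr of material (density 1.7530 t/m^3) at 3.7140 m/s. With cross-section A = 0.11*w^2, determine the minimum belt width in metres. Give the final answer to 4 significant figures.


A_req = 1382.1810 / (3.7140 * 1.7530 * 3600) = 0.058971 m^2
w = sqrt(0.058971 / 0.11)
w = 0.7322 m


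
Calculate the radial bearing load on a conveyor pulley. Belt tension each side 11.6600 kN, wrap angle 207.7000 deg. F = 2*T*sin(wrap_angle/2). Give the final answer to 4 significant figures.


F = 2 * 11.6600 * sin(207.7000/2 deg)
F = 22.64 kN


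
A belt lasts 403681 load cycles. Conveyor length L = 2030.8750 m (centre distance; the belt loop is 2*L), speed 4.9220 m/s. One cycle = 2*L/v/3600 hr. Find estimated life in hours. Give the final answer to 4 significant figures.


cycle_time = 2 * 2030.8750 / 4.9220 / 3600 = 0.229229 hr
life = 403681 * 0.229229 = 92540 hours


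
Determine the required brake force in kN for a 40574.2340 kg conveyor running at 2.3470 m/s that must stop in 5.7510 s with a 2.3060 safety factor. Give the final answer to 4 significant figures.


F = 40574.2340 * 2.3470 / 5.7510 * 2.3060 / 1000
F = 38.18 kN


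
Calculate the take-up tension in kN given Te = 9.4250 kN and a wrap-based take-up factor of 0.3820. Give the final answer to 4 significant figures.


T_tu = 9.4250 * 0.3820
T_tu = 3.600 kN


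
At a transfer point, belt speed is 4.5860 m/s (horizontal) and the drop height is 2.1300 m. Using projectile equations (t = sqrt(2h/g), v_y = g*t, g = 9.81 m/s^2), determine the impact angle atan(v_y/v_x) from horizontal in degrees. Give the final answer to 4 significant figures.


t = sqrt(2*2.1300/9.81) = 0.658977 s
v_y = 9.81 * 0.658977 = 6.46456 m/s
angle = atan(6.46456 / 4.5860) = 54.65 deg


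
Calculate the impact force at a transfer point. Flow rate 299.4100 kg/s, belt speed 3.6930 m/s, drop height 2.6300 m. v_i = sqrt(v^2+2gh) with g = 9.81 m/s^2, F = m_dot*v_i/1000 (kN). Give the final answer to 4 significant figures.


v_i = sqrt(3.6930^2 + 2*9.81*2.6300) = 8.07706 m/s
F = 299.4100 * 8.07706 / 1000
F = 2.418 kN


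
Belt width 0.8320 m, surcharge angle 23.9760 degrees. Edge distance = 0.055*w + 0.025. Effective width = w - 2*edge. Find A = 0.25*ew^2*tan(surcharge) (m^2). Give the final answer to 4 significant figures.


edge = 0.055*0.8320 + 0.025 = 0.07076 m
ew = 0.8320 - 2*0.07076 = 0.69048 m
A = 0.25 * 0.69048^2 * tan(23.9760 deg)
A = 0.05301 m^2


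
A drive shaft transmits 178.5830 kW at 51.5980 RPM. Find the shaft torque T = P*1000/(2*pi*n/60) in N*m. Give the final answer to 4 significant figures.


omega = 2*pi*51.5980/60 = 5.40333 rad/s
T = 178.5830*1000 / 5.40333
T = 33050 N*m


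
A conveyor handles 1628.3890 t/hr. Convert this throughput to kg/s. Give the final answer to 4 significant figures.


m_dot = 1628.3890 * 1000 / 3600
m_dot = 452.3 kg/s


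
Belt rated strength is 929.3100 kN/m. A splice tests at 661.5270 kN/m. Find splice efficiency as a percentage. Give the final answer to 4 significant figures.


Eff = 661.5270 / 929.3100 * 100
Eff = 71.18 %


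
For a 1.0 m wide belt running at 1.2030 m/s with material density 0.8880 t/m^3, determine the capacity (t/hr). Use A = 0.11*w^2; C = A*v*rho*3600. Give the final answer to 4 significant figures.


A = 0.11 * 1.0^2 = 0.11 m^2
C = 0.11 * 1.2030 * 0.8880 * 3600
C = 423.0 t/hr


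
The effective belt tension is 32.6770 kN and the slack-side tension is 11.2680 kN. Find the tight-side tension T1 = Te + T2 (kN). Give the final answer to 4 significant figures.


T1 = Te + T2 = 32.6770 + 11.2680
T1 = 43.95 kN


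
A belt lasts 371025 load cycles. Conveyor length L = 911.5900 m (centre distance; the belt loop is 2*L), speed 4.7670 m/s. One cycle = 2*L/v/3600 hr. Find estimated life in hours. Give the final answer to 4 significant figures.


cycle_time = 2 * 911.5900 / 4.7670 / 3600 = 0.106238 hr
life = 371025 * 0.106238 = 39420 hours


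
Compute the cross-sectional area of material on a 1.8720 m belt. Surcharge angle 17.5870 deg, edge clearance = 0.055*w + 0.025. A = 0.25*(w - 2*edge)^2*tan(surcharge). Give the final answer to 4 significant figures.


edge = 0.055*1.8720 + 0.025 = 0.12796 m
ew = 1.8720 - 2*0.12796 = 1.61608 m
A = 0.25 * 1.61608^2 * tan(17.5870 deg)
A = 0.2070 m^2


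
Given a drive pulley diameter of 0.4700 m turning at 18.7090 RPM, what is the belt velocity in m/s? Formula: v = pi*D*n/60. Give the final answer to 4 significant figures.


v = pi * 0.4700 * 18.7090 / 60
v = 0.4604 m/s


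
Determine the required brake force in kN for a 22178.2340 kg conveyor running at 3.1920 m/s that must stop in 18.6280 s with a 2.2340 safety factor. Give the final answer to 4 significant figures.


F = 22178.2340 * 3.1920 / 18.6280 * 2.2340 / 1000
F = 8.490 kN


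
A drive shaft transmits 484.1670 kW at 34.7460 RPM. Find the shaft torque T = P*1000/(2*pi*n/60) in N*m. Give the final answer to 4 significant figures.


omega = 2*pi*34.7460/60 = 3.63859 rad/s
T = 484.1670*1000 / 3.63859
T = 133100 N*m


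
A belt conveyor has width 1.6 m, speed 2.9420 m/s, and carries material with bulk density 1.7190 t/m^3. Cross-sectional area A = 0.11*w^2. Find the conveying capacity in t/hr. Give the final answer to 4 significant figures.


A = 0.11 * 1.6^2 = 0.2816 m^2
C = 0.2816 * 2.9420 * 1.7190 * 3600
C = 5127 t/hr


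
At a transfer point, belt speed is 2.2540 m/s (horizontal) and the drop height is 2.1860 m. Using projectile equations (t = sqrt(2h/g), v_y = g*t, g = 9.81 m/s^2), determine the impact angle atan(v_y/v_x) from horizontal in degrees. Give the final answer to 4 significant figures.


t = sqrt(2*2.1860/9.81) = 0.667583 s
v_y = 9.81 * 0.667583 = 6.54899 m/s
angle = atan(6.54899 / 2.2540) = 71.01 deg


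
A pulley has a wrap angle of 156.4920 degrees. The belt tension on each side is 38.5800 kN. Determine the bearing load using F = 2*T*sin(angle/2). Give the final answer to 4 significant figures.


F = 2 * 38.5800 * sin(156.4920/2 deg)
F = 75.54 kN


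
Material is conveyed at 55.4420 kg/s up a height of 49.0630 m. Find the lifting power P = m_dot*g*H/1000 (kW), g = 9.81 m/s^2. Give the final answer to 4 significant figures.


P = 55.4420 * 9.81 * 49.0630 / 1000
P = 26.68 kW


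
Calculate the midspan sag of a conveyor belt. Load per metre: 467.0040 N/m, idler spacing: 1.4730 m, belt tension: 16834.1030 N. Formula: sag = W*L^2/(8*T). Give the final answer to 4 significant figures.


sag = 467.0040 * 1.4730^2 / (8 * 16834.1030)
sag = 0.007524 m


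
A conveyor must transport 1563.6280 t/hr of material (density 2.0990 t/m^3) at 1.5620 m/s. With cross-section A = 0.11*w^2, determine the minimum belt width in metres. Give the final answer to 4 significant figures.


A_req = 1563.6280 / (1.5620 * 2.0990 * 3600) = 0.132476 m^2
w = sqrt(0.132476 / 0.11)
w = 1.097 m


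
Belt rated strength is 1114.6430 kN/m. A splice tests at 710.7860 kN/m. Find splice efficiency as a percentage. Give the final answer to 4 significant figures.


Eff = 710.7860 / 1114.6430 * 100
Eff = 63.77 %


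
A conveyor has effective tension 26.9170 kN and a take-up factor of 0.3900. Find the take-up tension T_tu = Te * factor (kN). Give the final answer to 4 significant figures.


T_tu = 26.9170 * 0.3900
T_tu = 10.50 kN


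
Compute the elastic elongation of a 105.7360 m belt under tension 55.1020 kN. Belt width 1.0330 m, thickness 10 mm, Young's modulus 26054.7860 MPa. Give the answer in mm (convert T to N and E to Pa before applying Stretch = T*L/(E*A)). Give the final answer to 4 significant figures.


A = 1.0330 * 0.01 = 0.01033 m^2
Stretch = 55.1020*1000 * 105.7360 / (26054.7860e6 * 0.01033) * 1000
Stretch = 21.65 mm


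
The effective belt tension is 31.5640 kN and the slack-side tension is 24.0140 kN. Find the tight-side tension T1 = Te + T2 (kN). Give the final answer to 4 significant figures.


T1 = Te + T2 = 31.5640 + 24.0140
T1 = 55.58 kN


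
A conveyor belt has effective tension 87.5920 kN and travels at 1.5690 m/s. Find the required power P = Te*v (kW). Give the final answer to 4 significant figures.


P = Te * v = 87.5920 * 1.5690
P = 137.4 kW


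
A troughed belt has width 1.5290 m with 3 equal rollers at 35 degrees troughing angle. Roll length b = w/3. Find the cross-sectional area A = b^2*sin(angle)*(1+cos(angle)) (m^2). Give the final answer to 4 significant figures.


b = 1.5290/3 = 0.509667 m
A = 0.509667^2 * sin(35 deg) * (1 + cos(35 deg))
A = 0.2710 m^2


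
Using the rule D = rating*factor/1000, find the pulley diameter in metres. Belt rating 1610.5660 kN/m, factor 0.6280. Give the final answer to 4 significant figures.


D = 1610.5660 * 0.6280 / 1000
D = 1.011 m


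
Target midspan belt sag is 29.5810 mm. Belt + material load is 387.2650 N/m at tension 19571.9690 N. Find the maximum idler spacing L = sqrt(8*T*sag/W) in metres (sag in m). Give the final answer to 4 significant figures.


sag = 29.5810/1000 = 0.029581 m
L = sqrt(8 * 19571.9690 * 0.029581 / 387.2650)
L = 3.458 m


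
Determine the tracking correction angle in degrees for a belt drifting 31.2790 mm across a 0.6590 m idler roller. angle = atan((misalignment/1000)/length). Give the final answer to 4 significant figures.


misalign_m = 31.2790 / 1000 = 0.031279 m
angle = atan(0.031279 / 0.6590)
angle = 2.717 deg


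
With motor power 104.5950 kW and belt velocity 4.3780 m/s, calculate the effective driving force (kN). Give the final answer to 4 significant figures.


Te = P / v = 104.5950 / 4.3780
Te = 23.89 kN


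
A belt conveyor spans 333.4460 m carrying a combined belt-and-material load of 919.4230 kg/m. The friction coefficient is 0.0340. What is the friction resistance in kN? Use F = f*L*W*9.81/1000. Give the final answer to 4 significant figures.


F = 0.0340 * 333.4460 * 919.4230 * 9.81 / 1000
F = 102.3 kN


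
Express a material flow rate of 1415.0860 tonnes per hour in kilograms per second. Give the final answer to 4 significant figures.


m_dot = 1415.0860 * 1000 / 3600
m_dot = 393.1 kg/s


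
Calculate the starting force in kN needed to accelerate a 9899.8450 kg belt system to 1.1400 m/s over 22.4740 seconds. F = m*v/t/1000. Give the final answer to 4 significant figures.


F = 9899.8450 * 1.1400 / 22.4740 / 1000
F = 0.5022 kN


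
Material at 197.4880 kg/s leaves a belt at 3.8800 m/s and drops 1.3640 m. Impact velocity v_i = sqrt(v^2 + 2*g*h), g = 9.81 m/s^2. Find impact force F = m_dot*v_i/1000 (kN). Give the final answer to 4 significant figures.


v_i = sqrt(3.8800^2 + 2*9.81*1.3640) = 6.46654 m/s
F = 197.4880 * 6.46654 / 1000
F = 1.277 kN


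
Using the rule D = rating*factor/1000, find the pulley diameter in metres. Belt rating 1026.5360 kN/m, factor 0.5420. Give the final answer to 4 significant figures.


D = 1026.5360 * 0.5420 / 1000
D = 0.5564 m


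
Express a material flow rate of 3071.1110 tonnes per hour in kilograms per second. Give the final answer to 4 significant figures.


m_dot = 3071.1110 * 1000 / 3600
m_dot = 853.1 kg/s


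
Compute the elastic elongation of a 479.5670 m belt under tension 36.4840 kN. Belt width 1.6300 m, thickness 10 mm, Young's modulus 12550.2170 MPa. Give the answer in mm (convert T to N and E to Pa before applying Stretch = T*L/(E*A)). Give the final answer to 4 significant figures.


A = 1.6300 * 0.01 = 0.01630 m^2
Stretch = 36.4840*1000 * 479.5670 / (12550.2170e6 * 0.01630) * 1000
Stretch = 85.53 mm


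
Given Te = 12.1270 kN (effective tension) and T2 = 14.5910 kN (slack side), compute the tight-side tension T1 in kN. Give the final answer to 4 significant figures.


T1 = Te + T2 = 12.1270 + 14.5910
T1 = 26.72 kN


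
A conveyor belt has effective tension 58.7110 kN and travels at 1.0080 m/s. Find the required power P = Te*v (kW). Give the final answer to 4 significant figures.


P = Te * v = 58.7110 * 1.0080
P = 59.18 kW


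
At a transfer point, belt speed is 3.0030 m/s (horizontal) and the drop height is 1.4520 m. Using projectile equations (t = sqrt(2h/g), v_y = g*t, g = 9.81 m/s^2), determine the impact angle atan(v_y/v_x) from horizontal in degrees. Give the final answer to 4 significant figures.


t = sqrt(2*1.4520/9.81) = 0.544081 s
v_y = 9.81 * 0.544081 = 5.33743 m/s
angle = atan(5.33743 / 3.0030) = 60.64 deg


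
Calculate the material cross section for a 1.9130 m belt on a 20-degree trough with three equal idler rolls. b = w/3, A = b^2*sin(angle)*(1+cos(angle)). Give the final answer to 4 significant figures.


b = 1.9130/3 = 0.637667 m
A = 0.637667^2 * sin(20 deg) * (1 + cos(20 deg))
A = 0.2698 m^2


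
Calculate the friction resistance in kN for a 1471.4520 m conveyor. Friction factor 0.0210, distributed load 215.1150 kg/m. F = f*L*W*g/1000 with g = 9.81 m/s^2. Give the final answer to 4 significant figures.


F = 0.0210 * 1471.4520 * 215.1150 * 9.81 / 1000
F = 65.21 kN


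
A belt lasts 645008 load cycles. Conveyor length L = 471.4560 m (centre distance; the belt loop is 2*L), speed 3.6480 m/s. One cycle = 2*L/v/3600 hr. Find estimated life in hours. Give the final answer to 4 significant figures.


cycle_time = 2 * 471.4560 / 3.6480 / 3600 = 0.0717982 hr
life = 645008 * 0.0717982 = 46310 hours


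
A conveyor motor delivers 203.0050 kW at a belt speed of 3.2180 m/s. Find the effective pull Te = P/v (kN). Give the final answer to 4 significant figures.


Te = P / v = 203.0050 / 3.2180
Te = 63.08 kN


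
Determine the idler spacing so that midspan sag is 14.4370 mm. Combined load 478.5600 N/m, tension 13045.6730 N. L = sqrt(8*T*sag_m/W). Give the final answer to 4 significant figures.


sag = 14.4370/1000 = 0.014437 m
L = sqrt(8 * 13045.6730 * 0.014437 / 478.5600)
L = 1.774 m


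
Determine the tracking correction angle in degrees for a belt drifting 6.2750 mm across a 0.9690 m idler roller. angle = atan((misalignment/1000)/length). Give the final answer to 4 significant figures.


misalign_m = 6.2750 / 1000 = 0.006275 m
angle = atan(0.006275 / 0.9690)
angle = 0.3710 deg


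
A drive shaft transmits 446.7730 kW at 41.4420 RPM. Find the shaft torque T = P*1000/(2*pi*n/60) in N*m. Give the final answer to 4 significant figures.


omega = 2*pi*41.4420/60 = 4.3398 rad/s
T = 446.7730*1000 / 4.3398
T = 102900 N*m


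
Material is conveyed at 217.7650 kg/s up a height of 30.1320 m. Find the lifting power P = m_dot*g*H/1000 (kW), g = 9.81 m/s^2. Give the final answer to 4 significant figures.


P = 217.7650 * 9.81 * 30.1320 / 1000
P = 64.37 kW


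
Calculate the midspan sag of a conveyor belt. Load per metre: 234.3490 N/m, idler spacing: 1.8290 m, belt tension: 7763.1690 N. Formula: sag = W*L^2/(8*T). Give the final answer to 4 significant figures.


sag = 234.3490 * 1.8290^2 / (8 * 7763.1690)
sag = 0.01262 m


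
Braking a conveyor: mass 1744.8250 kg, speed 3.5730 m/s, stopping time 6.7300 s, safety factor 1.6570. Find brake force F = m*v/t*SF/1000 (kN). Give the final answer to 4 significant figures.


F = 1744.8250 * 3.5730 / 6.7300 * 1.6570 / 1000
F = 1.535 kN


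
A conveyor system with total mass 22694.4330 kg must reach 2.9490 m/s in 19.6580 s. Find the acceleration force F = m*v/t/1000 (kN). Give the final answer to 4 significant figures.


F = 22694.4330 * 2.9490 / 19.6580 / 1000
F = 3.405 kN


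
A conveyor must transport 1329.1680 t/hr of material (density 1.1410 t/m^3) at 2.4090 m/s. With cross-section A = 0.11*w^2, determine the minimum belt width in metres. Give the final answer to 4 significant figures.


A_req = 1329.1680 / (2.4090 * 1.1410 * 3600) = 0.134324 m^2
w = sqrt(0.134324 / 0.11)
w = 1.105 m


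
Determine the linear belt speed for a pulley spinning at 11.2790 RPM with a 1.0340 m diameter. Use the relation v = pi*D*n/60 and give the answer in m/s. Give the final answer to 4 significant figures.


v = pi * 1.0340 * 11.2790 / 60
v = 0.6106 m/s


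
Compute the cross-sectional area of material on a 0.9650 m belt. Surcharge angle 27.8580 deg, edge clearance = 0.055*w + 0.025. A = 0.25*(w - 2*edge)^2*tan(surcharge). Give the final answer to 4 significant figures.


edge = 0.055*0.9650 + 0.025 = 0.078075 m
ew = 0.9650 - 2*0.078075 = 0.80885 m
A = 0.25 * 0.80885^2 * tan(27.8580 deg)
A = 0.08645 m^2


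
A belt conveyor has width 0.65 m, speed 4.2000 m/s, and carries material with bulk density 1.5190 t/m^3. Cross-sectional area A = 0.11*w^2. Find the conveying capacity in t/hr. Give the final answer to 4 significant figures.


A = 0.11 * 0.65^2 = 0.046475 m^2
C = 0.046475 * 4.2000 * 1.5190 * 3600
C = 1067 t/hr


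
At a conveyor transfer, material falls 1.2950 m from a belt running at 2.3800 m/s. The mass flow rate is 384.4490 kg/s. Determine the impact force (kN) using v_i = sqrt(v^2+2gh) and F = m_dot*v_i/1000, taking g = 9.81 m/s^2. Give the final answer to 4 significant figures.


v_i = sqrt(2.3800^2 + 2*9.81*1.2950) = 5.57425 m/s
F = 384.4490 * 5.57425 / 1000
F = 2.143 kN


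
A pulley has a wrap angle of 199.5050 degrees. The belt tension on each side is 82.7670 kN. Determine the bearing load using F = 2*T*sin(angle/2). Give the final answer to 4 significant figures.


F = 2 * 82.7670 * sin(199.5050/2 deg)
F = 163.1 kN


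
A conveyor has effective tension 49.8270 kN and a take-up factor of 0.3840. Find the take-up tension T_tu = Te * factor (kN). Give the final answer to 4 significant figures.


T_tu = 49.8270 * 0.3840
T_tu = 19.13 kN


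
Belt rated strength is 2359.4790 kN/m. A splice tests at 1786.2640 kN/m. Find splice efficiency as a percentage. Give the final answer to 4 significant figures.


Eff = 1786.2640 / 2359.4790 * 100
Eff = 75.71 %


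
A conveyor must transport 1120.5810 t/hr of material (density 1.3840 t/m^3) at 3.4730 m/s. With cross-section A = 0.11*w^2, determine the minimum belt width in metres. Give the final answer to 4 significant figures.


A_req = 1120.5810 / (3.4730 * 1.3840 * 3600) = 0.064759 m^2
w = sqrt(0.064759 / 0.11)
w = 0.7673 m


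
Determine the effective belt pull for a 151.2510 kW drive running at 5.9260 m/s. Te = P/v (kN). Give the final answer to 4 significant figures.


Te = P / v = 151.2510 / 5.9260
Te = 25.52 kN


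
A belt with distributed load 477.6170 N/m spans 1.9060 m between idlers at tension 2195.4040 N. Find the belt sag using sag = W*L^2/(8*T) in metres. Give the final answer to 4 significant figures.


sag = 477.6170 * 1.9060^2 / (8 * 2195.4040)
sag = 0.09879 m


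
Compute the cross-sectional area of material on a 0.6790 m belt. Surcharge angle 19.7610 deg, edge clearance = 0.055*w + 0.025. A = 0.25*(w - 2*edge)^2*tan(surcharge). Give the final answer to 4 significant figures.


edge = 0.055*0.6790 + 0.025 = 0.062345 m
ew = 0.6790 - 2*0.062345 = 0.55431 m
A = 0.25 * 0.55431^2 * tan(19.7610 deg)
A = 0.02760 m^2


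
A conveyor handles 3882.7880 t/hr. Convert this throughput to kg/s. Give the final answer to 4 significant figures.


m_dot = 3882.7880 * 1000 / 3600
m_dot = 1079 kg/s


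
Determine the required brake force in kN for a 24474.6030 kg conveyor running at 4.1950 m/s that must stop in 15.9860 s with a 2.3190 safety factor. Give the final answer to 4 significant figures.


F = 24474.6030 * 4.1950 / 15.9860 * 2.3190 / 1000
F = 14.89 kN


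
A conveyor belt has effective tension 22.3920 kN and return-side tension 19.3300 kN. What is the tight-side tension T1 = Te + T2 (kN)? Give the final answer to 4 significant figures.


T1 = Te + T2 = 22.3920 + 19.3300
T1 = 41.72 kN


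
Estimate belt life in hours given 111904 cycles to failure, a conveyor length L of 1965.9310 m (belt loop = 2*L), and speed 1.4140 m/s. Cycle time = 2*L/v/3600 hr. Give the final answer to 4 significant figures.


cycle_time = 2 * 1965.9310 / 1.4140 / 3600 = 0.772407 hr
life = 111904 * 0.772407 = 86440 hours


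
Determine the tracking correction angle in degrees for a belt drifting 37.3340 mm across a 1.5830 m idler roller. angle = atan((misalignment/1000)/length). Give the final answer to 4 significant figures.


misalign_m = 37.3340 / 1000 = 0.037334 m
angle = atan(0.037334 / 1.5830)
angle = 1.351 deg


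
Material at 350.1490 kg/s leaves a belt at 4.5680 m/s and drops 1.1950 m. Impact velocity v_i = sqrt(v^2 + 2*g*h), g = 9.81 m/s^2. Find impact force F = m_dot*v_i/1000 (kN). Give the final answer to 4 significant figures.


v_i = sqrt(4.5680^2 + 2*9.81*1.1950) = 6.65677 m/s
F = 350.1490 * 6.65677 / 1000
F = 2.331 kN


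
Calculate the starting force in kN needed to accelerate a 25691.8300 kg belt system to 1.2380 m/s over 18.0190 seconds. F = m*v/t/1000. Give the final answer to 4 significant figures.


F = 25691.8300 * 1.2380 / 18.0190 / 1000
F = 1.765 kN


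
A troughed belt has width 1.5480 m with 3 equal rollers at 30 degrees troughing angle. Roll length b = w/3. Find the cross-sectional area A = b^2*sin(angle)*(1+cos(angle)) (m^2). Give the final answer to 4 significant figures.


b = 1.5480/3 = 0.516 m
A = 0.516^2 * sin(30 deg) * (1 + cos(30 deg))
A = 0.2484 m^2


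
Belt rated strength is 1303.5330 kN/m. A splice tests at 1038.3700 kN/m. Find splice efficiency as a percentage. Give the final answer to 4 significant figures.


Eff = 1038.3700 / 1303.5330 * 100
Eff = 79.66 %


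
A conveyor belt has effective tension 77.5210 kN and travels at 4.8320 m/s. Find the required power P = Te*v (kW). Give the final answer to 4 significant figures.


P = Te * v = 77.5210 * 4.8320
P = 374.6 kW


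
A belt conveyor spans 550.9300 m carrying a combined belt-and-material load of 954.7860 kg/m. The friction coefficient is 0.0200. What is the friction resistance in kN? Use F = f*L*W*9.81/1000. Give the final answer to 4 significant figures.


F = 0.0200 * 550.9300 * 954.7860 * 9.81 / 1000
F = 103.2 kN


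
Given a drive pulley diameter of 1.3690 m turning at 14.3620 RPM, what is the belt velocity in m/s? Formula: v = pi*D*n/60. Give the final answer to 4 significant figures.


v = pi * 1.3690 * 14.3620 / 60
v = 1.029 m/s


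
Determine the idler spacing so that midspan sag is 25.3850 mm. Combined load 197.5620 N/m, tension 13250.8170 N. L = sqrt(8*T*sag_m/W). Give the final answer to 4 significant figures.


sag = 25.3850/1000 = 0.025385 m
L = sqrt(8 * 13250.8170 * 0.025385 / 197.5620)
L = 3.691 m


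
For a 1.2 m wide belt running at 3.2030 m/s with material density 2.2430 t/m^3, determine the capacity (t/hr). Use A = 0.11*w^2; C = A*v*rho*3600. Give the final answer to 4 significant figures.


A = 0.11 * 1.2^2 = 0.1584 m^2
C = 0.1584 * 3.2030 * 2.2430 * 3600
C = 4097 t/hr


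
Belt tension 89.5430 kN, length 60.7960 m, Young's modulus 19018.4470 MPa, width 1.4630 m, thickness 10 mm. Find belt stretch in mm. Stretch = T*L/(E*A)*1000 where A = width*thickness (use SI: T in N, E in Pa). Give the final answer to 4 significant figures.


A = 1.4630 * 0.01 = 0.01463 m^2
Stretch = 89.5430*1000 * 60.7960 / (19018.4470e6 * 0.01463) * 1000
Stretch = 19.57 mm


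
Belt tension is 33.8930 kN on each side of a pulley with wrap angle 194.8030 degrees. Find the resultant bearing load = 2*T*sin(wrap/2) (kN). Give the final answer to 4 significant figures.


F = 2 * 33.8930 * sin(194.8030/2 deg)
F = 67.22 kN


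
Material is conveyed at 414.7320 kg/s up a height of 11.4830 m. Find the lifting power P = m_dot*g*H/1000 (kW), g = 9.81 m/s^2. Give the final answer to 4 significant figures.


P = 414.7320 * 9.81 * 11.4830 / 1000
P = 46.72 kW


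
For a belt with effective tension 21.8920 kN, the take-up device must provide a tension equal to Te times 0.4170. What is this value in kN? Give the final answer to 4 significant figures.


T_tu = 21.8920 * 0.4170
T_tu = 9.129 kN


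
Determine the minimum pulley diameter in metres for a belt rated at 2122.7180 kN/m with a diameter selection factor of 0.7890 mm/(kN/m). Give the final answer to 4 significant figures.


D = 2122.7180 * 0.7890 / 1000
D = 1.675 m


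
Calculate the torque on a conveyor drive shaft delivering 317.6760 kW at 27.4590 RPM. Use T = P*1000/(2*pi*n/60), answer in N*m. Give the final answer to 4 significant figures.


omega = 2*pi*27.4590/60 = 2.8755 rad/s
T = 317.6760*1000 / 2.8755
T = 110500 N*m


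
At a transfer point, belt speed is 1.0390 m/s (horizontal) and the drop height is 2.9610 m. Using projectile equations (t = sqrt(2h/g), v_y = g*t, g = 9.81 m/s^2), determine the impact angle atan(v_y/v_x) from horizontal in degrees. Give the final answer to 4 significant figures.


t = sqrt(2*2.9610/9.81) = 0.776962 s
v_y = 9.81 * 0.776962 = 7.622 m/s
angle = atan(7.622 / 1.0390) = 82.24 deg


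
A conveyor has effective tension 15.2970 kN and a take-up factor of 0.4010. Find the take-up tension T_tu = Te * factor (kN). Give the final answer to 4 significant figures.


T_tu = 15.2970 * 0.4010
T_tu = 6.134 kN


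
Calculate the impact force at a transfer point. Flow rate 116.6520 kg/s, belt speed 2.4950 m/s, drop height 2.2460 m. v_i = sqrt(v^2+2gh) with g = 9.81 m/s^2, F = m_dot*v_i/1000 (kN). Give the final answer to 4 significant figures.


v_i = sqrt(2.4950^2 + 2*9.81*2.2460) = 7.09165 m/s
F = 116.6520 * 7.09165 / 1000
F = 0.8273 kN


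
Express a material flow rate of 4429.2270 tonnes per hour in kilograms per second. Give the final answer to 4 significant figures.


m_dot = 4429.2270 * 1000 / 3600
m_dot = 1230 kg/s


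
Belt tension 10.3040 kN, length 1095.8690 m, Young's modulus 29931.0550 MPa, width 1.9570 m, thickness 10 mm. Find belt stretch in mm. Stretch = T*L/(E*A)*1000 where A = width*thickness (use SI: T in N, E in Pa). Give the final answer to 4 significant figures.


A = 1.9570 * 0.01 = 0.01957 m^2
Stretch = 10.3040*1000 * 1095.8690 / (29931.0550e6 * 0.01957) * 1000
Stretch = 19.28 mm


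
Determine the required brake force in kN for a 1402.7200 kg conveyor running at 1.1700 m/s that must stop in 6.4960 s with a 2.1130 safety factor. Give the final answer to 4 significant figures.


F = 1402.7200 * 1.1700 / 6.4960 * 2.1130 / 1000
F = 0.5338 kN


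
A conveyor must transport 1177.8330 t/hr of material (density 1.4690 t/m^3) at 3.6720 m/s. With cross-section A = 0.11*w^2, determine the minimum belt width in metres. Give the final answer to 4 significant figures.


A_req = 1177.8330 / (3.6720 * 1.4690 * 3600) = 0.0606536 m^2
w = sqrt(0.0606536 / 0.11)
w = 0.7426 m


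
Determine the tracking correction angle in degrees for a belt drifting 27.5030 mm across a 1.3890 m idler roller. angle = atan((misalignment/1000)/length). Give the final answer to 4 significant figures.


misalign_m = 27.5030 / 1000 = 0.027503 m
angle = atan(0.027503 / 1.3890)
angle = 1.134 deg


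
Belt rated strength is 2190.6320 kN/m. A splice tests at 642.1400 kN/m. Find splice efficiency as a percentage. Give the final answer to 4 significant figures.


Eff = 642.1400 / 2190.6320 * 100
Eff = 29.31 %


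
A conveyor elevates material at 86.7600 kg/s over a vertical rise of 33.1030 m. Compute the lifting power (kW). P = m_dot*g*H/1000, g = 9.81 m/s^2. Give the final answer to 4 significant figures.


P = 86.7600 * 9.81 * 33.1030 / 1000
P = 28.17 kW


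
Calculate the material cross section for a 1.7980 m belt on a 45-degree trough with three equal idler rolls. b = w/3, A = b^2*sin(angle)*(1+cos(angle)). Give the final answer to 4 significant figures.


b = 1.7980/3 = 0.599333 m
A = 0.599333^2 * sin(45 deg) * (1 + cos(45 deg))
A = 0.4336 m^2


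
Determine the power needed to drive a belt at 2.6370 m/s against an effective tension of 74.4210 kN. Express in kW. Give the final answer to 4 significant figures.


P = Te * v = 74.4210 * 2.6370
P = 196.2 kW


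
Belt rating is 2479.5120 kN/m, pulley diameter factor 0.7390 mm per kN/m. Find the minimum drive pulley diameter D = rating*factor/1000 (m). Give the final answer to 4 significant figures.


D = 2479.5120 * 0.7390 / 1000
D = 1.832 m


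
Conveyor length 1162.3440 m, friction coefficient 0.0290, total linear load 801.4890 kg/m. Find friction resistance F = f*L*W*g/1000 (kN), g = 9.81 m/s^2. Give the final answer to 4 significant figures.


F = 0.0290 * 1162.3440 * 801.4890 * 9.81 / 1000
F = 265.0 kN


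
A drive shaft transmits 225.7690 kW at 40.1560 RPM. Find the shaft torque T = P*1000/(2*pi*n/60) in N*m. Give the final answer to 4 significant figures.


omega = 2*pi*40.1560/60 = 4.20513 rad/s
T = 225.7690*1000 / 4.20513
T = 53690 N*m


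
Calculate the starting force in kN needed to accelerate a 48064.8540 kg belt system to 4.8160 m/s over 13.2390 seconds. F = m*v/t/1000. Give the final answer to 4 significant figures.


F = 48064.8540 * 4.8160 / 13.2390 / 1000
F = 17.48 kN


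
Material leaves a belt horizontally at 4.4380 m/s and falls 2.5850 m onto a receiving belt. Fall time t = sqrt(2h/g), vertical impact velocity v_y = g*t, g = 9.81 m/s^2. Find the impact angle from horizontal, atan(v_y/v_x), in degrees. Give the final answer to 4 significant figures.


t = sqrt(2*2.5850/9.81) = 0.725957 s
v_y = 9.81 * 0.725957 = 7.12164 m/s
angle = atan(7.12164 / 4.4380) = 58.07 deg


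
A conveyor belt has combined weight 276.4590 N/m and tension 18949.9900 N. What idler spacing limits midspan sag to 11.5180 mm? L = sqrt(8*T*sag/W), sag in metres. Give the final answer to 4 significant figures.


sag = 11.5180/1000 = 0.011518 m
L = sqrt(8 * 18949.9900 * 0.011518 / 276.4590)
L = 2.513 m


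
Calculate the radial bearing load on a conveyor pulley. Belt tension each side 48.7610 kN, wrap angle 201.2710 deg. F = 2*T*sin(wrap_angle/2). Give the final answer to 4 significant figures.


F = 2 * 48.7610 * sin(201.2710/2 deg)
F = 95.85 kN


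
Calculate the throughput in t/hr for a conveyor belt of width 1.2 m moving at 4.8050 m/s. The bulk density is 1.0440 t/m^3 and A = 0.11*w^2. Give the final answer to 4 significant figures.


A = 0.11 * 1.2^2 = 0.1584 m^2
C = 0.1584 * 4.8050 * 1.0440 * 3600
C = 2861 t/hr


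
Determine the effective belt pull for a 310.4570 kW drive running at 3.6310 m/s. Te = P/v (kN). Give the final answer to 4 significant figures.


Te = P / v = 310.4570 / 3.6310
Te = 85.50 kN


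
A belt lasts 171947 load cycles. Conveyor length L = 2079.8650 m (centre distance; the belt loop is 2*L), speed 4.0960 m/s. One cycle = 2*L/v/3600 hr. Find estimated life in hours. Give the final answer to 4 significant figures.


cycle_time = 2 * 2079.8650 / 4.0960 / 3600 = 0.2821 hr
life = 171947 * 0.2821 = 48510 hours


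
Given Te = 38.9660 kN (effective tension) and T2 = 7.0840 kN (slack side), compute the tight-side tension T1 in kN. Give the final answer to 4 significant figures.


T1 = Te + T2 = 38.9660 + 7.0840
T1 = 46.05 kN


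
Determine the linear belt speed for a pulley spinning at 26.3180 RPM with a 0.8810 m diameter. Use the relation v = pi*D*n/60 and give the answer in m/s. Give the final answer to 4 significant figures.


v = pi * 0.8810 * 26.3180 / 60
v = 1.214 m/s


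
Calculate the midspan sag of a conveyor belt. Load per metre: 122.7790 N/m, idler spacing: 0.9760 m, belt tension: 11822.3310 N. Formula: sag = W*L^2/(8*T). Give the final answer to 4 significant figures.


sag = 122.7790 * 0.9760^2 / (8 * 11822.3310)
sag = 0.001237 m


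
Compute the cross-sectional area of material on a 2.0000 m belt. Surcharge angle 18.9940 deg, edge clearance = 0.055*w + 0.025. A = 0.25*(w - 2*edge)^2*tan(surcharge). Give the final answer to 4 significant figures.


edge = 0.055*2.0000 + 0.025 = 0.135 m
ew = 2.0000 - 2*0.135 = 1.73 m
A = 0.25 * 1.73^2 * tan(18.9940 deg)
A = 0.2575 m^2


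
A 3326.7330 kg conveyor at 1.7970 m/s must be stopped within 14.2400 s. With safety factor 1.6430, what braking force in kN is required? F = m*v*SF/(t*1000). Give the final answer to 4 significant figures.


F = 3326.7330 * 1.7970 / 14.2400 * 1.6430 / 1000
F = 0.6898 kN


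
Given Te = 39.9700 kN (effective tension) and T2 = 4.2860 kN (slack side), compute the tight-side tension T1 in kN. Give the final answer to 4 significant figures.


T1 = Te + T2 = 39.9700 + 4.2860
T1 = 44.26 kN


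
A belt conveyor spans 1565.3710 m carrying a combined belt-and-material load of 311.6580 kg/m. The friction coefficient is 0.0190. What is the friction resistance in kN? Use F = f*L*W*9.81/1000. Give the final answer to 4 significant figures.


F = 0.0190 * 1565.3710 * 311.6580 * 9.81 / 1000
F = 90.93 kN


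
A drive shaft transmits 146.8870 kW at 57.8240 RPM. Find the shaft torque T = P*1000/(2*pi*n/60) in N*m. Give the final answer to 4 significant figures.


omega = 2*pi*57.8240/60 = 6.05532 rad/s
T = 146.8870*1000 / 6.05532
T = 24260 N*m


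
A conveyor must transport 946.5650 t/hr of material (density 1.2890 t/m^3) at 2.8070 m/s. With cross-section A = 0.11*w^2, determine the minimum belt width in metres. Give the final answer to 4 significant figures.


A_req = 946.5650 / (2.8070 * 1.2890 * 3600) = 0.0726696 m^2
w = sqrt(0.0726696 / 0.11)
w = 0.8128 m


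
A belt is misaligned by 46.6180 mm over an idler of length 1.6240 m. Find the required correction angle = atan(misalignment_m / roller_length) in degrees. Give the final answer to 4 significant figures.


misalign_m = 46.6180 / 1000 = 0.046618 m
angle = atan(0.046618 / 1.6240)
angle = 1.644 deg


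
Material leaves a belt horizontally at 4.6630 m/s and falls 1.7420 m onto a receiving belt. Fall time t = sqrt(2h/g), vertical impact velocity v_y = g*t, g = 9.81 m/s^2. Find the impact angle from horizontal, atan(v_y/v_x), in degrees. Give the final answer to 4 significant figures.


t = sqrt(2*1.7420/9.81) = 0.595943 s
v_y = 9.81 * 0.595943 = 5.8462 m/s
angle = atan(5.8462 / 4.6630) = 51.42 deg


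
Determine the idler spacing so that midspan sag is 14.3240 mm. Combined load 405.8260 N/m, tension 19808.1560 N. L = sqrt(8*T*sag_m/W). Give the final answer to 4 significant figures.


sag = 14.3240/1000 = 0.014324 m
L = sqrt(8 * 19808.1560 * 0.014324 / 405.8260)
L = 2.365 m


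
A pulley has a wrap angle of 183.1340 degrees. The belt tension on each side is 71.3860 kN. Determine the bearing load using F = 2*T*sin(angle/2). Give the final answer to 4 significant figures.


F = 2 * 71.3860 * sin(183.1340/2 deg)
F = 142.7 kN
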